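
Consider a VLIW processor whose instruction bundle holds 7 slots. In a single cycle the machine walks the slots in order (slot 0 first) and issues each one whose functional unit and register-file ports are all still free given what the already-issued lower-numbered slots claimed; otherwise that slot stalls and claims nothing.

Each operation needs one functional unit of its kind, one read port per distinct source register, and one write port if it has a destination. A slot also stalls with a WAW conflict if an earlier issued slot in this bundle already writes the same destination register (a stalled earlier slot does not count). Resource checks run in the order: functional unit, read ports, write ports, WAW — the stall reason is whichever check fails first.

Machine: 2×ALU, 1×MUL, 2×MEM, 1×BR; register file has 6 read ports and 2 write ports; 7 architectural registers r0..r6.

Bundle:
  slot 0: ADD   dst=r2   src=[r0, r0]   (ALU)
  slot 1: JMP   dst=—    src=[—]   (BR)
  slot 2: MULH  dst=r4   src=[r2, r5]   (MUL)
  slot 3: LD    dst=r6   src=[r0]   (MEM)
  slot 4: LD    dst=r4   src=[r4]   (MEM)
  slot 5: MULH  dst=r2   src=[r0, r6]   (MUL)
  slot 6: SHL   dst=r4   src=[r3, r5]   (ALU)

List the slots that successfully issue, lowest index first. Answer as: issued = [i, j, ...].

issued = [0, 1, 2]

#0 ALU src=r0,r0 dispatched  <A:1 Mu:1 Ld:2 B:1 rd:5 wr:1>
#1 BR src=- dispatched  <A:1 Mu:1 Ld:2 B:0 rd:5 wr:1>
#2 MUL src=r2,r5 dispatched  <A:1 Mu:0 Ld:2 B:0 rd:3 wr:0>
#3 MEM src=r0 held:WR_PORT  <A:1 Mu:0 Ld:2 B:0 rd:3 wr:0>
#4 MEM src=r4 held:WR_PORT  <A:1 Mu:0 Ld:2 B:0 rd:3 wr:0>
#5 MUL src=r0,r6 held:FU  <A:1 Mu:0 Ld:2 B:0 rd:3 wr:0>
#6 ALU src=r3,r5 held:WR_PORT  <A:1 Mu:0 Ld:2 B:0 rd:3 wr:0>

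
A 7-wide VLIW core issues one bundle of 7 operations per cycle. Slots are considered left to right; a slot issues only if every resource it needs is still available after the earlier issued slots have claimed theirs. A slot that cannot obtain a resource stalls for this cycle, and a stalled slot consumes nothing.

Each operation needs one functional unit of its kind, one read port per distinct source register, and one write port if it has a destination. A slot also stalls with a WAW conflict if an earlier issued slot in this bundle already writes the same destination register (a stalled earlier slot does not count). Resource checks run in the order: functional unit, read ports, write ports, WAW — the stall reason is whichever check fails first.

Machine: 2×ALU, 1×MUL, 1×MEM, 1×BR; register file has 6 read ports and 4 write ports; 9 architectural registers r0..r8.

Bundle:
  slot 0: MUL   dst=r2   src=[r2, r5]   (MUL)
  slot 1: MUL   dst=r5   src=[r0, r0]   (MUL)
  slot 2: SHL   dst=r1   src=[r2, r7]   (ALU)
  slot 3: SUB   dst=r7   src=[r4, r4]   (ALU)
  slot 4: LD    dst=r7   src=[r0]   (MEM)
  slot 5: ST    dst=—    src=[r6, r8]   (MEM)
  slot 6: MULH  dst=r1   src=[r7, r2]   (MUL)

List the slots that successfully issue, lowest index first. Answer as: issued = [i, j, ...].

slot 0 (MUL): ISSUE — free A2,Mu0,Ld1,B1 rp4 wp3
slot 1 (MUL): stall FU — free A2,Mu0,Ld1,B1 rp4 wp3
slot 2 (ALU): ISSUE — free A1,Mu0,Ld1,B1 rp2 wp2
slot 3 (ALU): ISSUE — free A0,Mu0,Ld1,B1 rp1 wp1
slot 4 (MEM): stall WAW — free A0,Mu0,Ld1,B1 rp1 wp1
slot 5 (MEM): stall RD_PORT — free A0,Mu0,Ld1,B1 rp1 wp1
slot 6 (MUL): stall FU — free A0,Mu0,Ld1,B1 rp1 wp1

issued = [0, 2, 3]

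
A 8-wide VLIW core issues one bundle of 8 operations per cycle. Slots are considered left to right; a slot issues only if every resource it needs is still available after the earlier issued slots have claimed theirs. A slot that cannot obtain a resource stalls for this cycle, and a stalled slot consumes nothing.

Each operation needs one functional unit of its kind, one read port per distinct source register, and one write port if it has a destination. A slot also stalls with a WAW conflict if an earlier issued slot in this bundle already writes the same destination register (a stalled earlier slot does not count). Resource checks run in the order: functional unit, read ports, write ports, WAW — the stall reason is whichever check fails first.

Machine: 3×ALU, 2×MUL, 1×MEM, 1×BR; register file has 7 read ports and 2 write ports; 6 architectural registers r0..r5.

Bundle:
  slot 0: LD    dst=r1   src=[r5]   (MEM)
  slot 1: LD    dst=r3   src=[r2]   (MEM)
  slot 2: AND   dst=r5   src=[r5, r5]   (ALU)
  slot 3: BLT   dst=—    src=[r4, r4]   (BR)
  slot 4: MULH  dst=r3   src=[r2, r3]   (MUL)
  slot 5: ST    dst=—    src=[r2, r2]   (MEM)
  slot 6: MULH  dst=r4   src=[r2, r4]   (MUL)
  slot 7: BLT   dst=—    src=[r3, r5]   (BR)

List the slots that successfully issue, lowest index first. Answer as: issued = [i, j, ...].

issued = [0, 2, 3]

[0] MEM needs rd=1 wr=1: ok; after: ALU=3 MUL=2 MEM=0 BR=1, R=6, W=1
[1] MEM needs rd=1 wr=1: FU; after: ALU=3 MUL=2 MEM=0 BR=1, R=6, W=1
[2] ALU needs rd=1 wr=1: ok; after: ALU=2 MUL=2 MEM=0 BR=1, R=5, W=0
[3] BR needs rd=1 wr=0: ok; after: ALU=2 MUL=2 MEM=0 BR=0, R=4, W=0
[4] MUL needs rd=2 wr=1: WR_PORT; after: ALU=2 MUL=2 MEM=0 BR=0, R=4, W=0
[5] MEM needs rd=1 wr=0: FU; after: ALU=2 MUL=2 MEM=0 BR=0, R=4, W=0
[6] MUL needs rd=2 wr=1: WR_PORT; after: ALU=2 MUL=2 MEM=0 BR=0, R=4, W=0
[7] BR needs rd=2 wr=0: FU; after: ALU=2 MUL=2 MEM=0 BR=0, R=4, W=0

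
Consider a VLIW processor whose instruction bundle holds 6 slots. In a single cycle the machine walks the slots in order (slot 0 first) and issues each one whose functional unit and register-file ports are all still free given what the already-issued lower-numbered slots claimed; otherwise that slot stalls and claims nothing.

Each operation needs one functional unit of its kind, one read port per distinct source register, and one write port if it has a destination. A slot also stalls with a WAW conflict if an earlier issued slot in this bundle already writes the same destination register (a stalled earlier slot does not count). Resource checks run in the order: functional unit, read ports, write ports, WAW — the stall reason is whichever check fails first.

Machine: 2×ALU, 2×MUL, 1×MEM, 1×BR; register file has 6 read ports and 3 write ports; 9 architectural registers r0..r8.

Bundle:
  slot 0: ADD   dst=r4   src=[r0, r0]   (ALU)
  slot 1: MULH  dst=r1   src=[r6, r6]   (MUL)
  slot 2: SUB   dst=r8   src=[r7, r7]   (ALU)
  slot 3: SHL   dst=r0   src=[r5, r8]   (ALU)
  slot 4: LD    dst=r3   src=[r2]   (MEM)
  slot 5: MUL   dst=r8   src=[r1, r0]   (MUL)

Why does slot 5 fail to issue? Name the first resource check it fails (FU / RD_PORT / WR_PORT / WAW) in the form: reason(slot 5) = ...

reason(slot 5) = WR_PORT

[0] ALU needs rd=1 wr=1: ok; after: ALU=1 MUL=2 MEM=1 BR=1, R=5, W=2
[1] MUL needs rd=1 wr=1: ok; after: ALU=1 MUL=1 MEM=1 BR=1, R=4, W=1
[2] ALU needs rd=1 wr=1: ok; after: ALU=0 MUL=1 MEM=1 BR=1, R=3, W=0
[3] ALU needs rd=2 wr=1: FU; after: ALU=0 MUL=1 MEM=1 BR=1, R=3, W=0
[4] MEM needs rd=1 wr=1: WR_PORT; after: ALU=0 MUL=1 MEM=1 BR=1, R=3, W=0
[5] MUL needs rd=2 wr=1: WR_PORT; after: ALU=0 MUL=1 MEM=1 BR=1, R=3, W=0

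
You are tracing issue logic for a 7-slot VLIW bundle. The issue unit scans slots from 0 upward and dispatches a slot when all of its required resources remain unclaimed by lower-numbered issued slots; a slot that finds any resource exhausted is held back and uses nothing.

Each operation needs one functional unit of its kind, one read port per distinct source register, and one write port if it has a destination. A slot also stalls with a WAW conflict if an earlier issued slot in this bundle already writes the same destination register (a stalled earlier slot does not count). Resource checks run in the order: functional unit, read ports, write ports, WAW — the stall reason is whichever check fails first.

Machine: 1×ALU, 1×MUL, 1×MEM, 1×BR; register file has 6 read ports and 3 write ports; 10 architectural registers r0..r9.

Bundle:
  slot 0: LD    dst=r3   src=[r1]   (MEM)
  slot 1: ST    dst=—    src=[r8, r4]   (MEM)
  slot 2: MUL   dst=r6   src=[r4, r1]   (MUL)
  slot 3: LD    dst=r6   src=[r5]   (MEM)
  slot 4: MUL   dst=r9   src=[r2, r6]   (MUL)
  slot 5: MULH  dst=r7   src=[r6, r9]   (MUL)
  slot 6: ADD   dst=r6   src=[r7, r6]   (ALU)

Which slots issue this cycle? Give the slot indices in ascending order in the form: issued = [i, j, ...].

  0. MEM→r3 ⇒ go  {1A/1Mu/0Ld/1B | 5r 2w}
  1. MEM ⇒ no(FU)  {1A/1Mu/0Ld/1B | 5r 2w}
  2. MUL→r6 ⇒ go  {1A/0Mu/0Ld/1B | 3r 1w}
  3. MEM→r6 ⇒ no(FU)  {1A/0Mu/0Ld/1B | 3r 1w}
  4. MUL→r9 ⇒ no(FU)  {1A/0Mu/0Ld/1B | 3r 1w}
  5. MUL→r7 ⇒ no(FU)  {1A/0Mu/0Ld/1B | 3r 1w}
  6. ALU→r6 ⇒ no(WAW)  {1A/0Mu/0Ld/1B | 3r 1w}

issued = [0, 2]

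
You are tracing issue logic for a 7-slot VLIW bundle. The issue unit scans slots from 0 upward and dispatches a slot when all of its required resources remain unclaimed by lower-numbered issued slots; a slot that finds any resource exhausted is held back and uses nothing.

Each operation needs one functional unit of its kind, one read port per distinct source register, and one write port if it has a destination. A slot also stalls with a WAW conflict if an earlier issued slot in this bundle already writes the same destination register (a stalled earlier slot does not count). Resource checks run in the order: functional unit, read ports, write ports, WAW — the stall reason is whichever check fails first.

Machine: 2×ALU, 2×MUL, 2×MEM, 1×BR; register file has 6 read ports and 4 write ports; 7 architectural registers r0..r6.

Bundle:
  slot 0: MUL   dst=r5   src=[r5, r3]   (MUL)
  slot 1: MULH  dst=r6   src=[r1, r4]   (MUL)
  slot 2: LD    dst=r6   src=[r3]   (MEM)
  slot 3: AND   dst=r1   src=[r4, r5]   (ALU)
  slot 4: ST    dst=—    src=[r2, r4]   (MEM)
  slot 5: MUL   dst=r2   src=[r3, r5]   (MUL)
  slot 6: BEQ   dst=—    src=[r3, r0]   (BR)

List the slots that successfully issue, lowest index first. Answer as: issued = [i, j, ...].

slot 0 (MUL): ISSUE — free A2,Mu1,Ld2,B1 rp4 wp3
slot 1 (MUL): ISSUE — free A2,Mu0,Ld2,B1 rp2 wp2
slot 2 (MEM): stall WAW — free A2,Mu0,Ld2,B1 rp2 wp2
slot 3 (ALU): ISSUE — free A1,Mu0,Ld2,B1 rp0 wp1
slot 4 (MEM): stall RD_PORT — free A1,Mu0,Ld2,B1 rp0 wp1
slot 5 (MUL): stall FU — free A1,Mu0,Ld2,B1 rp0 wp1
slot 6 (BR): stall RD_PORT — free A1,Mu0,Ld2,B1 rp0 wp1

issued = [0, 1, 3]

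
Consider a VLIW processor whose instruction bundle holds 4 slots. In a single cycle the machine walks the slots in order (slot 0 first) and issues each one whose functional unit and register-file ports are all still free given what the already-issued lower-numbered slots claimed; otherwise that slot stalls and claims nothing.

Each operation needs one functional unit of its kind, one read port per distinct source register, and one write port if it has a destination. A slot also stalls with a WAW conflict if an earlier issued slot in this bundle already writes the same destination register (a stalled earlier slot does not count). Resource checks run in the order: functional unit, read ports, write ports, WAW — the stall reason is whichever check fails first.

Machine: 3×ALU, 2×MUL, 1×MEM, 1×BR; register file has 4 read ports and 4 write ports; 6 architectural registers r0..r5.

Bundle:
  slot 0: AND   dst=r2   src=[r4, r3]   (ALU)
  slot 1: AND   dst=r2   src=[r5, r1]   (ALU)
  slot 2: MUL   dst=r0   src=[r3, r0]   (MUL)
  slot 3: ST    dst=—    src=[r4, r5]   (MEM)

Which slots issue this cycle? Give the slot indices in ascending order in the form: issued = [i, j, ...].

[0] ALU needs rd=2 wr=1: ok; after: ALU=2 MUL=2 MEM=1 BR=1, R=2, W=3
[1] ALU needs rd=2 wr=1: WAW; after: ALU=2 MUL=2 MEM=1 BR=1, R=2, W=3
[2] MUL needs rd=2 wr=1: ok; after: ALU=2 MUL=1 MEM=1 BR=1, R=0, W=2
[3] MEM needs rd=2 wr=0: RD_PORT; after: ALU=2 MUL=1 MEM=1 BR=1, R=0, W=2

issued = [0, 2]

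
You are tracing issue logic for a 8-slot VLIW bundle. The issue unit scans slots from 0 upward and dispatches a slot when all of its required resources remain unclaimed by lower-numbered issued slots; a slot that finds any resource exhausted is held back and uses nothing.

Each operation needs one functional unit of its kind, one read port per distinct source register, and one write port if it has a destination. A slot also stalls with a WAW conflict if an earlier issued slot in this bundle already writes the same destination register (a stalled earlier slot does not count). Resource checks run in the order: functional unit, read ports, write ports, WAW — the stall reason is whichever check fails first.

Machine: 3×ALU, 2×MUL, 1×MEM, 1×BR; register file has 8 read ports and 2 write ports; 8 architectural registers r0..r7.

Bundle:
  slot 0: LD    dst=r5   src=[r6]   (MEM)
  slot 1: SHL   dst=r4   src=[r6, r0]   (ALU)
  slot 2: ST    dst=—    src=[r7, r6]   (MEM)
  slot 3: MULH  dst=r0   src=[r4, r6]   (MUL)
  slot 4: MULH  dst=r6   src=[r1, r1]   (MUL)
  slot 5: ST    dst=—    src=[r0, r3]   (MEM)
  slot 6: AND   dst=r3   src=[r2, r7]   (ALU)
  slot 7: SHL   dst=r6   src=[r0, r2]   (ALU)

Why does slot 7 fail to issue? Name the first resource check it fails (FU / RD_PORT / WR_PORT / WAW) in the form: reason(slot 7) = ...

  0. MEM→r5 ⇒ go  {3A/2Mu/0Ld/1B | 7r 1w}
  1. ALU→r4 ⇒ go  {2A/2Mu/0Ld/1B | 5r 0w}
  2. MEM ⇒ no(FU)  {2A/2Mu/0Ld/1B | 5r 0w}
  3. MUL→r0 ⇒ no(WR_PORT)  {2A/2Mu/0Ld/1B | 5r 0w}
  4. MUL→r6 ⇒ no(WR_PORT)  {2A/2Mu/0Ld/1B | 5r 0w}
  5. MEM ⇒ no(FU)  {2A/2Mu/0Ld/1B | 5r 0w}
  6. ALU→r3 ⇒ no(WR_PORT)  {2A/2Mu/0Ld/1B | 5r 0w}
  7. ALU→r6 ⇒ no(WR_PORT)  {2A/2Mu/0Ld/1B | 5r 0w}

reason(slot 7) = WR_PORT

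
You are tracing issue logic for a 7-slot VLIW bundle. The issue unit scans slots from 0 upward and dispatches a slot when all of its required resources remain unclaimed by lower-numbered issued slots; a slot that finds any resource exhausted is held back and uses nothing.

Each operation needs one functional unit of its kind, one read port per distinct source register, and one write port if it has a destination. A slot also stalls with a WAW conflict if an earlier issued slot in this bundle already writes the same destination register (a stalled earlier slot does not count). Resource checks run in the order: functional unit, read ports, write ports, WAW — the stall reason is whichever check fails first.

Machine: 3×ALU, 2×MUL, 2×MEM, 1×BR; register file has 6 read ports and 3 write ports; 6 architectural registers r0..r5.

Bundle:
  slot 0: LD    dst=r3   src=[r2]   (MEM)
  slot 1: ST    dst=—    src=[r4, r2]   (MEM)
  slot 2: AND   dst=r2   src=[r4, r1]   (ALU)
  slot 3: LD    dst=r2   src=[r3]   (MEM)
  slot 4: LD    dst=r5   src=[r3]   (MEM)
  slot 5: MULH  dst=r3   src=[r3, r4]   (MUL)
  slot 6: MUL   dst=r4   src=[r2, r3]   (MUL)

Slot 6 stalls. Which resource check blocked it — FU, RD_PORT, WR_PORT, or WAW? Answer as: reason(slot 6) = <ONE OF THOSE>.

reason(slot 6) = RD_PORT

[0] MEM needs rd=1 wr=1: ok; after: ALU=3 MUL=2 MEM=1 BR=1, R=5, W=2
[1] MEM needs rd=2 wr=0: ok; after: ALU=3 MUL=2 MEM=0 BR=1, R=3, W=2
[2] ALU needs rd=2 wr=1: ok; after: ALU=2 MUL=2 MEM=0 BR=1, R=1, W=1
[3] MEM needs rd=1 wr=1: FU; after: ALU=2 MUL=2 MEM=0 BR=1, R=1, W=1
[4] MEM needs rd=1 wr=1: FU; after: ALU=2 MUL=2 MEM=0 BR=1, R=1, W=1
[5] MUL needs rd=2 wr=1: RD_PORT; after: ALU=2 MUL=2 MEM=0 BR=1, R=1, W=1
[6] MUL needs rd=2 wr=1: RD_PORT; after: ALU=2 MUL=2 MEM=0 BR=1, R=1, W=1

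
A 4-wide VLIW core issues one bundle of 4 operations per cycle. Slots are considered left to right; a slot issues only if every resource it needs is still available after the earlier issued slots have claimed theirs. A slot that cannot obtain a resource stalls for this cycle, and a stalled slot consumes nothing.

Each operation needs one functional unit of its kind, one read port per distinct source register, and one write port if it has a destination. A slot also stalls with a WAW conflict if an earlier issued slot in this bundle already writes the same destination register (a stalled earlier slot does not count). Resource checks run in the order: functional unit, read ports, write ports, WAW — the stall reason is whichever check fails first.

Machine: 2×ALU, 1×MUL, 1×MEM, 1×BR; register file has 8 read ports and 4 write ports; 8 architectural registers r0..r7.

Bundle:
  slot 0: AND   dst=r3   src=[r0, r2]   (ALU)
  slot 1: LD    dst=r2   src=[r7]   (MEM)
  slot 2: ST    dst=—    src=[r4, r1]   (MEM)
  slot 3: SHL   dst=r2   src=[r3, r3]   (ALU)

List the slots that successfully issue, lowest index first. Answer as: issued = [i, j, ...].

  0. ALU→r3 ⇒ go  {1A/1Mu/1Ld/1B | 6r 3w}
  1. MEM→r2 ⇒ go  {1A/1Mu/0Ld/1B | 5r 2w}
  2. MEM ⇒ no(FU)  {1A/1Mu/0Ld/1B | 5r 2w}
  3. ALU→r2 ⇒ no(WAW)  {1A/1Mu/0Ld/1B | 5r 2w}

issued = [0, 1]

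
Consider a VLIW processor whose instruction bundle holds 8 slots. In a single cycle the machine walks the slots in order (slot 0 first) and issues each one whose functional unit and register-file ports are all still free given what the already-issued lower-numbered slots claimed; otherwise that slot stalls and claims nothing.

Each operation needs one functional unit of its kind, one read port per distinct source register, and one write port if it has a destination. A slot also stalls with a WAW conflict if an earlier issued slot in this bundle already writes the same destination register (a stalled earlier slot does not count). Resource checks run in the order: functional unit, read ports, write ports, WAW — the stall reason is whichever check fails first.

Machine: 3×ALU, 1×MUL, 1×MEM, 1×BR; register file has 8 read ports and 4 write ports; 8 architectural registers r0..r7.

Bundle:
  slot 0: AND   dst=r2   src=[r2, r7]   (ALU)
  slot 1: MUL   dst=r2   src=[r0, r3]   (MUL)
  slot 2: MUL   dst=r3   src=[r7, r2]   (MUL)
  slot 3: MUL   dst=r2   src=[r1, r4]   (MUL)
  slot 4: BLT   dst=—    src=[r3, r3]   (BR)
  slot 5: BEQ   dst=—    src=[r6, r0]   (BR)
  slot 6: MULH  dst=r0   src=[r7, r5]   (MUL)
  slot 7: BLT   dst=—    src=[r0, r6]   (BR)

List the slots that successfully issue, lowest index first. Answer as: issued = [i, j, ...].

issued = [0, 2, 4]

(0) want 1×ALU +2rd +1wr — yes → AL2|MU1|ME1|BR1|rd6|wr3
(1) want 1×MUL +2rd +1wr — WAW → AL2|MU1|ME1|BR1|rd6|wr3
(2) want 1×MUL +2rd +1wr — yes → AL2|MU0|ME1|BR1|rd4|wr2
(3) want 1×MUL +2rd +1wr — FU → AL2|MU0|ME1|BR1|rd4|wr2
(4) want 1×BR +1rd +0wr — yes → AL2|MU0|ME1|BR0|rd3|wr2
(5) want 1×BR +2rd +0wr — FU → AL2|MU0|ME1|BR0|rd3|wr2
(6) want 1×MUL +2rd +1wr — FU → AL2|MU0|ME1|BR0|rd3|wr2
(7) want 1×BR +2rd +0wr — FU → AL2|MU0|ME1|BR0|rd3|wr2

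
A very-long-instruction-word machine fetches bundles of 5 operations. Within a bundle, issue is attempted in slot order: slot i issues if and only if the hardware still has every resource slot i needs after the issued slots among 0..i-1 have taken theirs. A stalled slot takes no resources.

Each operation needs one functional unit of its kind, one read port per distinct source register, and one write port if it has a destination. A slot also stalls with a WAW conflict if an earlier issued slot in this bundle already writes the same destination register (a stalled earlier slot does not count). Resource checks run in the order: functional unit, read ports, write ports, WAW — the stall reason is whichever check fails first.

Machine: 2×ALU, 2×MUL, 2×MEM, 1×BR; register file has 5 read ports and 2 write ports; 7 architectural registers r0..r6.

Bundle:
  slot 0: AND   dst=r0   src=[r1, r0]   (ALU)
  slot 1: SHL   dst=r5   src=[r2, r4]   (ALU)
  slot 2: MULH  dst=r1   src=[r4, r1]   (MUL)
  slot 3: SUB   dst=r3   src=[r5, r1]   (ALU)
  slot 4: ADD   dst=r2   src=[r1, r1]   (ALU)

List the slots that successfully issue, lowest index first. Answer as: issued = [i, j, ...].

issued = [0, 1]

[0] ALU needs rd=2 wr=1: ok; after: ALU=1 MUL=2 MEM=2 BR=1, R=3, W=1
[1] ALU needs rd=2 wr=1: ok; after: ALU=0 MUL=2 MEM=2 BR=1, R=1, W=0
[2] MUL needs rd=2 wr=1: RD_PORT; after: ALU=0 MUL=2 MEM=2 BR=1, R=1, W=0
[3] ALU needs rd=2 wr=1: FU; after: ALU=0 MUL=2 MEM=2 BR=1, R=1, W=0
[4] ALU needs rd=1 wr=1: FU; after: ALU=0 MUL=2 MEM=2 BR=1, R=1, W=0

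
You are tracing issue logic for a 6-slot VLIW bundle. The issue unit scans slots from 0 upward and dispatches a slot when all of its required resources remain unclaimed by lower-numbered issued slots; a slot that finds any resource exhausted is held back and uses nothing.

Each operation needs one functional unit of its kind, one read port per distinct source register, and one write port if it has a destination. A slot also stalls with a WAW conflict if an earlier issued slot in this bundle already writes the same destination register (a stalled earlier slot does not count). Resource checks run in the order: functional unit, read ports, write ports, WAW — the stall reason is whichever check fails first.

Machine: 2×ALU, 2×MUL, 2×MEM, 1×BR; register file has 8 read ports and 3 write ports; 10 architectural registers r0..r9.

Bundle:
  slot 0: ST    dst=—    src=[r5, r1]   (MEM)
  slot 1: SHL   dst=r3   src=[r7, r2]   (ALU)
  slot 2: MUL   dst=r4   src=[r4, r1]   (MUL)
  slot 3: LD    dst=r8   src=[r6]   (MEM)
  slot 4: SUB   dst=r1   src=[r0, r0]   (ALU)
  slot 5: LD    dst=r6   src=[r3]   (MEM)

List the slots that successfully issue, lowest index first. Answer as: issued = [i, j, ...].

#0 MEM src=r5,r1 dispatched  <A:2 Mu:2 Ld:1 B:1 rd:6 wr:3>
#1 ALU src=r7,r2 dispatched  <A:1 Mu:2 Ld:1 B:1 rd:4 wr:2>
#2 MUL src=r4,r1 dispatched  <A:1 Mu:1 Ld:1 B:1 rd:2 wr:1>
#3 MEM src=r6 dispatched  <A:1 Mu:1 Ld:0 B:1 rd:1 wr:0>
#4 ALU src=r0,r0 held:WR_PORT  <A:1 Mu:1 Ld:0 B:1 rd:1 wr:0>
#5 MEM src=r3 held:FU  <A:1 Mu:1 Ld:0 B:1 rd:1 wr:0>

issued = [0, 1, 2, 3]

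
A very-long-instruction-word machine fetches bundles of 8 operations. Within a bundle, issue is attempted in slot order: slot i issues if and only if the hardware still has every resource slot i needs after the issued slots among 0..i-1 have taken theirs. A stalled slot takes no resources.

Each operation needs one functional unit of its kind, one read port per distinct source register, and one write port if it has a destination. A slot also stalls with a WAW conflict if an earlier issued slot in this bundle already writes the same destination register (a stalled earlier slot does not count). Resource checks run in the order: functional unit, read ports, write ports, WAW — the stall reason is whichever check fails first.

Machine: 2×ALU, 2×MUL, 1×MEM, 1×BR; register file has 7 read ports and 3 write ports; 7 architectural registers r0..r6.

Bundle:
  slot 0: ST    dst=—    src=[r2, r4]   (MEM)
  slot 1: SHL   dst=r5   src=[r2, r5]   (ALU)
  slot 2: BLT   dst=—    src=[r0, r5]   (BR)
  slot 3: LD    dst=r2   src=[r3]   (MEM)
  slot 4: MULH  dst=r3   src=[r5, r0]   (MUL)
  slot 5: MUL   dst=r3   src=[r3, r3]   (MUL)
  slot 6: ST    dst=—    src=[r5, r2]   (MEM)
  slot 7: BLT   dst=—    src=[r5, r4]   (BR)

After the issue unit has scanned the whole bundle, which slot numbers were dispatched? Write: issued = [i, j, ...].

issued = [0, 1, 2, 5]

slot 0 (MEM): ISSUE — free A2,Mu2,Ld0,B1 rp5 wp3
slot 1 (ALU): ISSUE — free A1,Mu2,Ld0,B1 rp3 wp2
slot 2 (BR): ISSUE — free A1,Mu2,Ld0,B0 rp1 wp2
slot 3 (MEM): stall FU — free A1,Mu2,Ld0,B0 rp1 wp2
slot 4 (MUL): stall RD_PORT — free A1,Mu2,Ld0,B0 rp1 wp2
slot 5 (MUL): ISSUE — free A1,Mu1,Ld0,B0 rp0 wp1
slot 6 (MEM): stall FU — free A1,Mu1,Ld0,B0 rp0 wp1
slot 7 (BR): stall FU — free A1,Mu1,Ld0,B0 rp0 wp1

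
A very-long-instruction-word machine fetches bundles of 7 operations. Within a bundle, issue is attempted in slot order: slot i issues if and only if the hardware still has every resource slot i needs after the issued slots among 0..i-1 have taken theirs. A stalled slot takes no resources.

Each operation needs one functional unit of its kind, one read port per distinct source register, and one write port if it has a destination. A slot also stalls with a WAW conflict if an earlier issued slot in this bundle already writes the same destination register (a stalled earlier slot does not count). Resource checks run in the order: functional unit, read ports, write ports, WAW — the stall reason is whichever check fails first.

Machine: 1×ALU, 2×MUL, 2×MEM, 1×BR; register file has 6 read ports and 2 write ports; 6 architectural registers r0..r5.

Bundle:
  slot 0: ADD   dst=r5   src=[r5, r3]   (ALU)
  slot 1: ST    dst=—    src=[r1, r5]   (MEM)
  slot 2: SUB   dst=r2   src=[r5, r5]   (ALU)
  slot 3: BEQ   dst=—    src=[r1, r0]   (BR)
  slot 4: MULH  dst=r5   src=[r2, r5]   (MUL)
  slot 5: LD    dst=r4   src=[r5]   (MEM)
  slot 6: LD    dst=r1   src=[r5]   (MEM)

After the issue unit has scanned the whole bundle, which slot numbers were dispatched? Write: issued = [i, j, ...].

issued = [0, 1, 3]

#0 ALU src=r5,r3 dispatched  <A:0 Mu:2 Ld:2 B:1 rd:4 wr:1>
#1 MEM src=r1,r5 dispatched  <A:0 Mu:2 Ld:1 B:1 rd:2 wr:1>
#2 ALU src=r5,r5 held:FU  <A:0 Mu:2 Ld:1 B:1 rd:2 wr:1>
#3 BR src=r1,r0 dispatched  <A:0 Mu:2 Ld:1 B:0 rd:0 wr:1>
#4 MUL src=r2,r5 held:RD_PORT  <A:0 Mu:2 Ld:1 B:0 rd:0 wr:1>
#5 MEM src=r5 held:RD_PORT  <A:0 Mu:2 Ld:1 B:0 rd:0 wr:1>
#6 MEM src=r5 held:RD_PORT  <A:0 Mu:2 Ld:1 B:0 rd:0 wr:1>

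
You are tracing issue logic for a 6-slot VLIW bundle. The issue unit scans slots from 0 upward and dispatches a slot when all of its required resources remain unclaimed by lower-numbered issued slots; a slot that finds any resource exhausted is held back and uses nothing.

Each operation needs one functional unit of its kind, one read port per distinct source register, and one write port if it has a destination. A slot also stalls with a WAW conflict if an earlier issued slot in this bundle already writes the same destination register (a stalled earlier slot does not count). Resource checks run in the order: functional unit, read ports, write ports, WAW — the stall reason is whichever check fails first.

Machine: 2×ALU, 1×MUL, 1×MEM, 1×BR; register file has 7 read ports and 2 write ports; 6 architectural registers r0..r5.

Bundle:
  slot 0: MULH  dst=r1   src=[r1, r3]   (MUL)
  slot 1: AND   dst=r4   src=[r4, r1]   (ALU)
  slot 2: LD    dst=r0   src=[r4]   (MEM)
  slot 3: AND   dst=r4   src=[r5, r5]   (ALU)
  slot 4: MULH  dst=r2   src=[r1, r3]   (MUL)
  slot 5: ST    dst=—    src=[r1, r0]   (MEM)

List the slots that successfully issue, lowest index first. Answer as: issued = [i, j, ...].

[0] MUL needs rd=2 wr=1: ok; after: ALU=2 MUL=0 MEM=1 BR=1, R=5, W=1
[1] ALU needs rd=2 wr=1: ok; after: ALU=1 MUL=0 MEM=1 BR=1, R=3, W=0
[2] MEM needs rd=1 wr=1: WR_PORT; after: ALU=1 MUL=0 MEM=1 BR=1, R=3, W=0
[3] ALU needs rd=1 wr=1: WR_PORT; after: ALU=1 MUL=0 MEM=1 BR=1, R=3, W=0
[4] MUL needs rd=2 wr=1: FU; after: ALU=1 MUL=0 MEM=1 BR=1, R=3, W=0
[5] MEM needs rd=2 wr=0: ok; after: ALU=1 MUL=0 MEM=0 BR=1, R=1, W=0

issued = [0, 1, 5]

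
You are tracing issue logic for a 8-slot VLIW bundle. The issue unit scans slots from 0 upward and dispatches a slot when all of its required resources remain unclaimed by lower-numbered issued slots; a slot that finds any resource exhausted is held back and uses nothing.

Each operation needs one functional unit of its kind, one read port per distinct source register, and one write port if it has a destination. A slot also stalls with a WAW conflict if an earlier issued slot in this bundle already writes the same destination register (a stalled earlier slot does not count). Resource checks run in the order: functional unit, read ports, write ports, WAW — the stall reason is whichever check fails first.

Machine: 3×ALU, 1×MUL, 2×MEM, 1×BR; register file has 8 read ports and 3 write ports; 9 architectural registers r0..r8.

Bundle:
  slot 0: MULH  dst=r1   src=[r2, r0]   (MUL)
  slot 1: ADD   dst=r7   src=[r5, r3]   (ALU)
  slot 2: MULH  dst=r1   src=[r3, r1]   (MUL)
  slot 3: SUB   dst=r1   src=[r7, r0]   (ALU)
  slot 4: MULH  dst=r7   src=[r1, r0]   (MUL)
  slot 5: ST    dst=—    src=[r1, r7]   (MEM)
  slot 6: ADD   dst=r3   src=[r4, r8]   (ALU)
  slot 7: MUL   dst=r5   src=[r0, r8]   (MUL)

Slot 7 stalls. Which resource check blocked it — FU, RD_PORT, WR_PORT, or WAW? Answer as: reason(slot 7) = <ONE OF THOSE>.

reason(slot 7) = FU

[0] MUL needs rd=2 wr=1: ok; after: ALU=3 MUL=0 MEM=2 BR=1, R=6, W=2
[1] ALU needs rd=2 wr=1: ok; after: ALU=2 MUL=0 MEM=2 BR=1, R=4, W=1
[2] MUL needs rd=2 wr=1: FU; after: ALU=2 MUL=0 MEM=2 BR=1, R=4, W=1
[3] ALU needs rd=2 wr=1: WAW; after: ALU=2 MUL=0 MEM=2 BR=1, R=4, W=1
[4] MUL needs rd=2 wr=1: FU; after: ALU=2 MUL=0 MEM=2 BR=1, R=4, W=1
[5] MEM needs rd=2 wr=0: ok; after: ALU=2 MUL=0 MEM=1 BR=1, R=2, W=1
[6] ALU needs rd=2 wr=1: ok; after: ALU=1 MUL=0 MEM=1 BR=1, R=0, W=0
[7] MUL needs rd=2 wr=1: FU; after: ALU=1 MUL=0 MEM=1 BR=1, R=0, W=0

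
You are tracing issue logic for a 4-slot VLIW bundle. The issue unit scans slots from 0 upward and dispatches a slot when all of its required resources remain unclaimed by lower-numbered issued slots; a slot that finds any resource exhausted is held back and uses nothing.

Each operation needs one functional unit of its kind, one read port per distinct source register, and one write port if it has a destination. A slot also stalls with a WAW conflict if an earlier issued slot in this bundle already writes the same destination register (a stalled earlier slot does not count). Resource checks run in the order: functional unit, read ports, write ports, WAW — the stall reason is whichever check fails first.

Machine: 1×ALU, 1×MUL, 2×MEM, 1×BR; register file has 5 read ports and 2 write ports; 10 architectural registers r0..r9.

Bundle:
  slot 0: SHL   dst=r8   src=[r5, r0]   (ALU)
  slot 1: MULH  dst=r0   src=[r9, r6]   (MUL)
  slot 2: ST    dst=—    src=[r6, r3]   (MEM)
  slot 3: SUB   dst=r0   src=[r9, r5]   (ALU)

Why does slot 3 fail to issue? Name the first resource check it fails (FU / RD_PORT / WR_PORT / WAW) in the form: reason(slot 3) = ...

reason(slot 3) = FU

#0 ALU src=r5,r0 dispatched  <A:0 Mu:1 Ld:2 B:1 rd:3 wr:1>
#1 MUL src=r9,r6 dispatched  <A:0 Mu:0 Ld:2 B:1 rd:1 wr:0>
#2 MEM src=r6,r3 held:RD_PORT  <A:0 Mu:0 Ld:2 B:1 rd:1 wr:0>
#3 ALU src=r9,r5 held:FU  <A:0 Mu:0 Ld:2 B:1 rd:1 wr:0>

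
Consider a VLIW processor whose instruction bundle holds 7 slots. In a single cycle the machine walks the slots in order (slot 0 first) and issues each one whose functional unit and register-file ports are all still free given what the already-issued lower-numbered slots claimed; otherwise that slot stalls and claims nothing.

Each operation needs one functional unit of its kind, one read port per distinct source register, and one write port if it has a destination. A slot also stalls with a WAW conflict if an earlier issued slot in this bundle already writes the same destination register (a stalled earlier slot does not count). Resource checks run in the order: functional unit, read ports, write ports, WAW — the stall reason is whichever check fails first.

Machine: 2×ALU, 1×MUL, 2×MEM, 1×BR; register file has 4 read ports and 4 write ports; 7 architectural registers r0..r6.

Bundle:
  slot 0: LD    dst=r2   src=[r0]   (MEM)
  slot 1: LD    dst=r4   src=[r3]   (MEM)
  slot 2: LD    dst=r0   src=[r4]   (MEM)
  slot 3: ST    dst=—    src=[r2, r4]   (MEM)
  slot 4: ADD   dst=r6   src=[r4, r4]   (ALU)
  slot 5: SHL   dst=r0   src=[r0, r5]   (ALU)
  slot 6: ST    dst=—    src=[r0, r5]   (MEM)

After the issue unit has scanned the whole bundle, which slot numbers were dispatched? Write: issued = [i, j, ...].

[0] MEM needs rd=1 wr=1: ok; after: ALU=2 MUL=1 MEM=1 BR=1, R=3, W=3
[1] MEM needs rd=1 wr=1: ok; after: ALU=2 MUL=1 MEM=0 BR=1, R=2, W=2
[2] MEM needs rd=1 wr=1: FU; after: ALU=2 MUL=1 MEM=0 BR=1, R=2, W=2
[3] MEM needs rd=2 wr=0: FU; after: ALU=2 MUL=1 MEM=0 BR=1, R=2, W=2
[4] ALU needs rd=1 wr=1: ok; after: ALU=1 MUL=1 MEM=0 BR=1, R=1, W=1
[5] ALU needs rd=2 wr=1: RD_PORT; after: ALU=1 MUL=1 MEM=0 BR=1, R=1, W=1
[6] MEM needs rd=2 wr=0: FU; after: ALU=1 MUL=1 MEM=0 BR=1, R=1, W=1

issued = [0, 1, 4]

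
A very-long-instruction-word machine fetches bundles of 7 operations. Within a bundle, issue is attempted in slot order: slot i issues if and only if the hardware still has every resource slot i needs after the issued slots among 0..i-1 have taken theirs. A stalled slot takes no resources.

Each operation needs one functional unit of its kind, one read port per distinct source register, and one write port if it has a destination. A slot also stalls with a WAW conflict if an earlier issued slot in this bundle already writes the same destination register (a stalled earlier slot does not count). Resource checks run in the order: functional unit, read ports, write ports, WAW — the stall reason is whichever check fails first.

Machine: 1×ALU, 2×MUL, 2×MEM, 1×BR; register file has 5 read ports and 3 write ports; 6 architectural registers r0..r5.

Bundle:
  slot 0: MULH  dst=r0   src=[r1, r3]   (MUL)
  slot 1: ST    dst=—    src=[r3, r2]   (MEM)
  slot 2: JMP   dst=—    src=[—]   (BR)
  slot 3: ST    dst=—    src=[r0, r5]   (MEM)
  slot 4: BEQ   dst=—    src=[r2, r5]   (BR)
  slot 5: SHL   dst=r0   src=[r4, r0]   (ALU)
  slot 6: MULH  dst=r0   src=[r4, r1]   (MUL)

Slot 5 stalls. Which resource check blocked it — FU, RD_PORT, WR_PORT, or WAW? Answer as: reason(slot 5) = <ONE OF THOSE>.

  0. MUL→r0 ⇒ go  {1A/1Mu/2Ld/1B | 3r 2w}
  1. MEM ⇒ go  {1A/1Mu/1Ld/1B | 1r 2w}
  2. BR ⇒ go  {1A/1Mu/1Ld/0B | 1r 2w}
  3. MEM ⇒ no(RD_PORT)  {1A/1Mu/1Ld/0B | 1r 2w}
  4. BR ⇒ no(FU)  {1A/1Mu/1Ld/0B | 1r 2w}
  5. ALU→r0 ⇒ no(RD_PORT)  {1A/1Mu/1Ld/0B | 1r 2w}
  6. MUL→r0 ⇒ no(RD_PORT)  {1A/1Mu/1Ld/0B | 1r 2w}

reason(slot 5) = RD_PORT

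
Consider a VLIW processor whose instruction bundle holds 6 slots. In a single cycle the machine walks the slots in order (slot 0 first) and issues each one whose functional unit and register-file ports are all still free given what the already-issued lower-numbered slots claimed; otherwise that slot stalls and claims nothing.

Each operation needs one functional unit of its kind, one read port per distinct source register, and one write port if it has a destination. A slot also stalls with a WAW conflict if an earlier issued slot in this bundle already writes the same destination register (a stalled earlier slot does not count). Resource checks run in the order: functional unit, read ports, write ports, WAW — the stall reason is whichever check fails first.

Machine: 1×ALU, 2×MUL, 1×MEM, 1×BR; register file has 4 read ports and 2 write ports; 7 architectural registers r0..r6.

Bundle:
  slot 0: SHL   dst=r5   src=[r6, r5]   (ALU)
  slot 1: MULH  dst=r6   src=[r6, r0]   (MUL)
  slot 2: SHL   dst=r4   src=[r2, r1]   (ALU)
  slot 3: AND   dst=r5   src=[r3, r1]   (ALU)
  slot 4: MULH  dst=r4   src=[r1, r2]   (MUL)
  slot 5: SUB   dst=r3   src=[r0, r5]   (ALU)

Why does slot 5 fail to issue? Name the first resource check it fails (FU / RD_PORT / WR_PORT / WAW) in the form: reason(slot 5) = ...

  0. ALU→r5 ⇒ go  {0A/2Mu/1Ld/1B | 2r 1w}
  1. MUL→r6 ⇒ go  {0A/1Mu/1Ld/1B | 0r 0w}
  2. ALU→r4 ⇒ no(FU)  {0A/1Mu/1Ld/1B | 0r 0w}
  3. ALU→r5 ⇒ no(FU)  {0A/1Mu/1Ld/1B | 0r 0w}
  4. MUL→r4 ⇒ no(RD_PORT)  {0A/1Mu/1Ld/1B | 0r 0w}
  5. ALU→r3 ⇒ no(FU)  {0A/1Mu/1Ld/1B | 0r 0w}

reason(slot 5) = FU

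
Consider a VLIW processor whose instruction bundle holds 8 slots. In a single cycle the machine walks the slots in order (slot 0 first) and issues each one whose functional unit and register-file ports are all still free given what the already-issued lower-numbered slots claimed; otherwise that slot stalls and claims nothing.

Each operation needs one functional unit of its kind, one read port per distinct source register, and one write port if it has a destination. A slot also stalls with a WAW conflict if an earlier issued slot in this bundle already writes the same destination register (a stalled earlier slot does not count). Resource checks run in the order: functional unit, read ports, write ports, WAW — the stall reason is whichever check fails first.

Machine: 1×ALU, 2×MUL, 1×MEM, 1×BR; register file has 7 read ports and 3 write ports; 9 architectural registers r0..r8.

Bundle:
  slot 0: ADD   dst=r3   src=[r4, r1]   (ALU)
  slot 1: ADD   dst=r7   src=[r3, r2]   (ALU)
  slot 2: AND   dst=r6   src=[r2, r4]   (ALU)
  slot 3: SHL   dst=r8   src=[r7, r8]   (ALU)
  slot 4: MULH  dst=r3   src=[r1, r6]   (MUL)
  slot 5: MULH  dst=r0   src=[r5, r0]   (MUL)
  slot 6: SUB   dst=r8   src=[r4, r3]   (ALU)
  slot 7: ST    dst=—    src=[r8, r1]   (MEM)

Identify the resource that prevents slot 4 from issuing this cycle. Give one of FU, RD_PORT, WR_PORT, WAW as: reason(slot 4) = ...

reason(slot 4) = WAW

  0. ALU→r3 ⇒ go  {0A/2Mu/1Ld/1B | 5r 2w}
  1. ALU→r7 ⇒ no(FU)  {0A/2Mu/1Ld/1B | 5r 2w}
  2. ALU→r6 ⇒ no(FU)  {0A/2Mu/1Ld/1B | 5r 2w}
  3. ALU→r8 ⇒ no(FU)  {0A/2Mu/1Ld/1B | 5r 2w}
  4. MUL→r3 ⇒ no(WAW)  {0A/2Mu/1Ld/1B | 5r 2w}
  5. MUL→r0 ⇒ go  {0A/1Mu/1Ld/1B | 3r 1w}
  6. ALU→r8 ⇒ no(FU)  {0A/1Mu/1Ld/1B | 3r 1w}
  7. MEM ⇒ go  {0A/1Mu/0Ld/1B | 1r 1w}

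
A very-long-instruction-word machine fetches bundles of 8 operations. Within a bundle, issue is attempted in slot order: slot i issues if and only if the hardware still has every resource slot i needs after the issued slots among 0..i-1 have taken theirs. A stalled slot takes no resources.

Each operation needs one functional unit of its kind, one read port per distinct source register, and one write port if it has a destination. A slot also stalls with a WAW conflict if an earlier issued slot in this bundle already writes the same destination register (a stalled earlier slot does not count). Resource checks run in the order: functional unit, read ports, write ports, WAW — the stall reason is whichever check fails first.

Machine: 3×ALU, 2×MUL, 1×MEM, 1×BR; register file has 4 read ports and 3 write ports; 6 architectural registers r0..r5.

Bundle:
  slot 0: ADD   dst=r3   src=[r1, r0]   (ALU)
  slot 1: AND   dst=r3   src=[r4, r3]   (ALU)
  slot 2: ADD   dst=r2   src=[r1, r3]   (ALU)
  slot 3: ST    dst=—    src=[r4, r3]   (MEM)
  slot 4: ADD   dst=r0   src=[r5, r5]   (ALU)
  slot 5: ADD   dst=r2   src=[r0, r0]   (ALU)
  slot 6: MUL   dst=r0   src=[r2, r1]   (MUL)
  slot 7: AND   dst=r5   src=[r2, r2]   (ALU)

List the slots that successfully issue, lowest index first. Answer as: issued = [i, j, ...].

issued = [0, 2]

#0 ALU src=r1,r0 dispatched  <A:2 Mu:2 Ld:1 B:1 rd:2 wr:2>
#1 ALU src=r4,r3 held:WAW  <A:2 Mu:2 Ld:1 B:1 rd:2 wr:2>
#2 ALU src=r1,r3 dispatched  <A:1 Mu:2 Ld:1 B:1 rd:0 wr:1>
#3 MEM src=r4,r3 held:RD_PORT  <A:1 Mu:2 Ld:1 B:1 rd:0 wr:1>
#4 ALU src=r5,r5 held:RD_PORT  <A:1 Mu:2 Ld:1 B:1 rd:0 wr:1>
#5 ALU src=r0,r0 held:RD_PORT  <A:1 Mu:2 Ld:1 B:1 rd:0 wr:1>
#6 MUL src=r2,r1 held:RD_PORT  <A:1 Mu:2 Ld:1 B:1 rd:0 wr:1>
#7 ALU src=r2,r2 held:RD_PORT  <A:1 Mu:2 Ld:1 B:1 rd:0 wr:1>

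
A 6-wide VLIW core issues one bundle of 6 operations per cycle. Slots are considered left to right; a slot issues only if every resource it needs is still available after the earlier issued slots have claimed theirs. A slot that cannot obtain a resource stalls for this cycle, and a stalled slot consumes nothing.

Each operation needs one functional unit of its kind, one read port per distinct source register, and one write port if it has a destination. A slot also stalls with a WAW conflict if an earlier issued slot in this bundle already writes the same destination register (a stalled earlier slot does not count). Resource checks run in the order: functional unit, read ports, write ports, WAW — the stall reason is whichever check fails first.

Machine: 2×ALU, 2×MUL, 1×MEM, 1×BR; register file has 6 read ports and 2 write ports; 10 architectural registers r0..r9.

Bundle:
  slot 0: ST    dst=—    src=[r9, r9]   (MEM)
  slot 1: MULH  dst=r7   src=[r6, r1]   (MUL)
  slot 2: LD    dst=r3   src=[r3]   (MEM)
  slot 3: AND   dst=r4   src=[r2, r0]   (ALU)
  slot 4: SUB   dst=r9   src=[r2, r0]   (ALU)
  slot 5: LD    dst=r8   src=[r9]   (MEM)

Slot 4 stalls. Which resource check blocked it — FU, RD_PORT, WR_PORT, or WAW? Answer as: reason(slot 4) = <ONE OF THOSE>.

  0. MEM ⇒ go  {2A/2Mu/0Ld/1B | 5r 2w}
  1. MUL→r7 ⇒ go  {2A/1Mu/0Ld/1B | 3r 1w}
  2. MEM→r3 ⇒ no(FU)  {2A/1Mu/0Ld/1B | 3r 1w}
  3. ALU→r4 ⇒ go  {1A/1Mu/0Ld/1B | 1r 0w}
  4. ALU→r9 ⇒ no(RD_PORT)  {1A/1Mu/0Ld/1B | 1r 0w}
  5. MEM→r8 ⇒ no(FU)  {1A/1Mu/0Ld/1B | 1r 0w}

reason(slot 4) = RD_PORT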